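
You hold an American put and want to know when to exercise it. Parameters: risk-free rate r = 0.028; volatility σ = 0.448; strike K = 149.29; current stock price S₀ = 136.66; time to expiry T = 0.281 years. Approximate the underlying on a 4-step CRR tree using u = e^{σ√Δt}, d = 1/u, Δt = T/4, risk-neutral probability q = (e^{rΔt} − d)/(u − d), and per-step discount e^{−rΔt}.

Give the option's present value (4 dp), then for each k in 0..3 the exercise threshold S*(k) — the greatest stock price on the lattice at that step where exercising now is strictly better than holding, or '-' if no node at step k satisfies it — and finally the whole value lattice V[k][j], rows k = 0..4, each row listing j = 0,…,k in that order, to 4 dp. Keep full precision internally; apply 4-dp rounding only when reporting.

Δt=0.07025  u=1.12608  d=0.88804  q=0.47862  discount=0.99803
step 4 (expiry): payoffs max(K−S,0) = 64.3002 41.5184 12.6300 0.0000 0.0000
step 3: (k=3,j=0): S=95.7052, (K−S)⁺=53.5848, hold=53.2914 ⇒ V=53.5848 exercise | (k=3,j=1): S=121.3592, (K−S)⁺=27.9308, hold=27.6374 ⇒ V=27.9308 exercise | (k=3,j=2): S=153.8899, (K−S)⁺=0.0000, hold=6.5721 ⇒ V=6.5721 continue | (k=3,j=3): S=195.1404, (K−S)⁺=0.0000, hold=0.0000 ⇒ V=0.0000 continue  boundary S*=121.3592
step 2: (k=2,j=0): S=107.7716, (K−S)⁺=41.5184, hold=41.2251 ⇒ V=41.5184 exercise | (k=2,j=1): S=136.6600, (K−S)⁺=12.6300, hold=17.6733 ⇒ V=17.6733 continue | (k=2,j=2): S=173.2921, (K−S)⁺=0.0000, hold=3.4198 ⇒ V=3.4198 continue  boundary S*=107.7716
step 1: (k=1,j=0): S=121.3592, (K−S)⁺=27.9308, hold=30.0465 ⇒ V=30.0465 continue | (k=1,j=1): S=153.8899, (K−S)⁺=0.0000, hold=10.8299 ⇒ V=10.8299 continue  boundary S*=-
step 0: (k=0,j=0): S=136.6600, (K−S)⁺=12.6300, hold=20.8081 ⇒ V=20.8081 continue  boundary S*=-

price = 20.8081
boundary = - - 107.7716 121.3592
tree:
20.8081
30.0465 10.8299
41.5184 17.6733 3.4198
53.5848 27.9308 6.5721 0.0000
64.3002 41.5184 12.6300 0.0000 0.0000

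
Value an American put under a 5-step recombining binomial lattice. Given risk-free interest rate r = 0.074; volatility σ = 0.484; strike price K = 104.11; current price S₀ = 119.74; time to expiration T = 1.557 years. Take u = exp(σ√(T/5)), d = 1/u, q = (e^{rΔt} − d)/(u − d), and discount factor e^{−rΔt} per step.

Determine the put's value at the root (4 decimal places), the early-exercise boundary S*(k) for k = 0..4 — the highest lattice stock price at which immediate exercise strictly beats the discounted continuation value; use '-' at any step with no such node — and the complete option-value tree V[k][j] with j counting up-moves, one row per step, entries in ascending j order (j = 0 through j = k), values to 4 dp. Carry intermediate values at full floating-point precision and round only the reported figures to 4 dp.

price = 15.5105
boundary = - - - 53.2533 69.7660
tree:
15.5105
23.9072 7.0097
35.6521 12.1250 1.7114
50.8567 20.6297 3.3390 0.0000
63.4611 34.3440 6.5148 0.0000 0.0000
73.0822 50.8567 12.7109 0.0000 0.0000 0.0000

Δt=0.31140  u=1.31008  d=0.76331  q=0.47552  discount=0.97722
step 5 (expiry): payoffs max(K−S,0) = 73.0822 50.8567 12.7109 0.0000 0.0000 0.0000
step 4: (k=4,j=0): S=40.6489, (K−S)⁺=63.4611, hold=61.0894 ⇒ V=63.4611 exercise | (k=4,j=1): S=69.7660, (K−S)⁺=34.3440, hold=31.9723 ⇒ V=34.3440 exercise | (k=4,j=2): S=119.7400, (K−S)⁺=0.0000, hold=6.5148 ⇒ V=6.5148 continue | (k=4,j=3): S=205.5107, (K−S)⁺=0.0000, hold=0.0000 ⇒ V=0.0000 continue | (k=4,j=4): S=352.7195, (K−S)⁺=0.0000, hold=0.0000 ⇒ V=0.0000 continue  boundary S*=69.7660
step 3: (k=3,j=0): S=53.2533, (K−S)⁺=50.8567, hold=48.4851 ⇒ V=50.8567 exercise | (k=3,j=1): S=91.3991, (K−S)⁺=12.7109, hold=20.6297 ⇒ V=20.6297 continue | (k=3,j=2): S=156.8689, (K−S)⁺=0.0000, hold=3.3390 ⇒ V=3.3390 continue | (k=3,j=3): S=269.2353, (K−S)⁺=0.0000, hold=0.0000 ⇒ V=0.0000 continue  boundary S*=53.2533
step 2: (k=2,j=0): S=69.7660, (K−S)⁺=34.3440, hold=35.6521 ⇒ V=35.6521 continue | (k=2,j=1): S=119.7400, (K−S)⁺=0.0000, hold=12.1250 ⇒ V=12.1250 continue | (k=2,j=2): S=205.5107, (K−S)⁺=0.0000, hold=1.7114 ⇒ V=1.7114 continue  boundary S*=-
step 1: (k=1,j=0): S=91.3991, (K−S)⁺=12.7109, hold=23.9072 ⇒ V=23.9072 continue | (k=1,j=1): S=156.8689, (K−S)⁺=0.0000, hold=7.0097 ⇒ V=7.0097 continue  boundary S*=-
step 0: (k=0,j=0): S=119.7400, (K−S)⁺=0.0000, hold=15.5105 ⇒ V=15.5105 continue  boundary S*=-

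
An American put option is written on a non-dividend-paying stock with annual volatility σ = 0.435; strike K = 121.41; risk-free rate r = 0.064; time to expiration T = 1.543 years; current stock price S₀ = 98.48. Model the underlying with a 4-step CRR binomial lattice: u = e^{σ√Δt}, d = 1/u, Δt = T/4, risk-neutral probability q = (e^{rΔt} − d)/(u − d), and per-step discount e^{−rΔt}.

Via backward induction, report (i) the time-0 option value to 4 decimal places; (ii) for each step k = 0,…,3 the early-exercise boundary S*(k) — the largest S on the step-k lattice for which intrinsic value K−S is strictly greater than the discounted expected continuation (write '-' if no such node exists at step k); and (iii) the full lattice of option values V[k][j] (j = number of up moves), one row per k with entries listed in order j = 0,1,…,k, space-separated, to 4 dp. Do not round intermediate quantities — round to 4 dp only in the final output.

price = 31.7010
boundary = - 75.1646 57.3692 75.1646
tree:
31.7010
46.2454 17.5094
64.0408 28.9723 5.9342
77.6231 46.2454 11.6649 0.0000
87.9898 64.0408 22.9300 0.0000 0.0000

params: Δt=0.38575 u=1.31019 d=0.76325 q=0.47856 e^(-rΔt)=0.97561
t_4 payoffs: 87.9898 64.0408 22.9300 0.0000 0.0000
t_3: node(3,0) S=43.7869 payoff=77.6231 vs cont=74.6625 → 77.6231 [stop]  node(3,1) S=75.1646 payoff=46.2454 vs cont=43.2847 → 46.2454 [stop]  node(3,2) S=129.0276 payoff=0.0000 vs cont=11.6649 → 11.6649 [wait]  node(3,3) S=221.4890 payoff=0.0000 vs cont=0.0000 → 0.0000 [wait]  ⇒ S*(3)=75.1646
t_2: node(2,0) S=57.3692 payoff=64.0408 vs cont=61.0802 → 64.0408 [stop]  node(2,1) S=98.4800 payoff=22.9300 vs cont=28.9723 → 28.9723 [wait]  node(2,2) S=169.0509 payoff=0.0000 vs cont=5.9342 → 5.9342 [wait]  ⇒ S*(2)=57.3692
t_1: node(1,0) S=75.1646 payoff=46.2454 vs cont=46.1058 → 46.2454 [stop]  node(1,1) S=129.0276 payoff=0.0000 vs cont=17.5094 → 17.5094 [wait]  ⇒ S*(1)=75.1646
t_0: node(0,0) S=98.4800 payoff=22.9300 vs cont=31.7010 → 31.7010 [wait]  ⇒ S*(0)=-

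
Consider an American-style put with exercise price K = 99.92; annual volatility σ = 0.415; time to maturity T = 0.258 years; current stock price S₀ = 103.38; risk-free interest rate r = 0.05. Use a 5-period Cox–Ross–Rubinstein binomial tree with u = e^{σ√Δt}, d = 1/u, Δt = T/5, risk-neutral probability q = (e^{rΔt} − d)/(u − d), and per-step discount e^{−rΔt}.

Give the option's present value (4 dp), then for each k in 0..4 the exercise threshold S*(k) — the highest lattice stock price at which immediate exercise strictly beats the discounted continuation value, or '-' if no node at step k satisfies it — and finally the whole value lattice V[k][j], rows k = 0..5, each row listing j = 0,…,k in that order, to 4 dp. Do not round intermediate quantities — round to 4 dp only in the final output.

params: Δt=0.05160 u=1.09886 d=0.91004 q=0.49013 e^(-rΔt)=0.99742
t_5 payoffs: 35.3944 22.0063 5.8404 0.0000 0.0000 0.0000
t_4: node(4,0) S=70.9044 payoff=29.0156 vs cont=28.7582 → 29.0156 [stop]  node(4,1) S=85.6160 payoff=14.3040 vs cont=14.0466 → 14.3040 [stop]  node(4,2) S=103.3800 payoff=0.0000 vs cont=2.9701 → 2.9701 [wait]  node(4,3) S=124.8298 payoff=0.0000 vs cont=0.0000 → 0.0000 [wait]  node(4,4) S=150.7301 payoff=0.0000 vs cont=0.0000 → 0.0000 [wait]  ⇒ S*(4)=85.6160
t_3: node(3,0) S=77.9137 payoff=22.0063 vs cont=21.7488 → 22.0063 [stop]  node(3,1) S=94.0796 payoff=5.8404 vs cont=8.7264 → 8.7264 [wait]  node(3,2) S=113.5998 payoff=0.0000 vs cont=1.5105 → 1.5105 [wait]  node(3,3) S=137.1700 payoff=0.0000 vs cont=0.0000 → 0.0000 [wait]  ⇒ S*(3)=77.9137
t_2: node(2,0) S=85.6160 payoff=14.3040 vs cont=15.4575 → 15.4575 [wait]  node(2,1) S=103.3800 payoff=0.0000 vs cont=5.1763 → 5.1763 [wait]  node(2,2) S=124.8298 payoff=0.0000 vs cont=0.7682 → 0.7682 [wait]  ⇒ S*(2)=-
t_1: node(1,0) S=94.0796 payoff=5.8404 vs cont=10.3915 → 10.3915 [wait]  node(1,1) S=113.5998 payoff=0.0000 vs cont=3.0080 → 3.0080 [wait]  ⇒ S*(1)=-
t_0: node(0,0) S=103.3800 payoff=0.0000 vs cont=6.7551 → 6.7551 [wait]  ⇒ S*(0)=-

price = 6.7551
boundary = - - - 77.9137 85.6160
tree:
6.7551
10.3915 3.0080
15.4575 5.1763 0.7682
22.0063 8.7264 1.5105 0.0000
29.0156 14.3040 2.9701 0.0000 0.0000
35.3944 22.0063 5.8404 0.0000 0.0000 0.0000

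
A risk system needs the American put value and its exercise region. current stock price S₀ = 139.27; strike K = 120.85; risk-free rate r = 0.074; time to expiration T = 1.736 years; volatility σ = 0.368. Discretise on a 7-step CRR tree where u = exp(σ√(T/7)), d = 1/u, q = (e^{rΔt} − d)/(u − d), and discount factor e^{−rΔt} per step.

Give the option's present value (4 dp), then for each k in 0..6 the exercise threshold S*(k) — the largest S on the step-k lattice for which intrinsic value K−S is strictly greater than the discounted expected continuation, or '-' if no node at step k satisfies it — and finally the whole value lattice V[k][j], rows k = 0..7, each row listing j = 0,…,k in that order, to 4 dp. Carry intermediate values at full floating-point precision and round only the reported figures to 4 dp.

price = 11.6679
boundary = - - - 80.3689 66.9111 80.3689 96.5334
tree:
11.6679
18.2458 5.6373
27.6830 9.6490 1.9051
40.4811 16.1326 3.6370 0.2744
53.9389 26.1357 6.9025 0.5641 0.0000
65.1432 40.4811 13.0092 1.1596 0.0000 0.0000
74.4713 53.9389 24.3166 2.3839 0.0000 0.0000 0.0000
82.2375 65.1432 40.4811 4.9008 0.0000 0.0000 0.0000 0.0000

Δt=0.24800, u=1.20113, d=0.83255, q=0.50456, disc=e^(-rΔt)=0.98182
k=7 terminal: V=max(K-S,0) → 82.2375 65.1432 40.4811 4.9008 0.0000 0.0000 0.0000 0.0000
k=6: j=0 S=46.3787 intr=74.4713 cont=72.2737 V=74.4713[EX]; j=1 S=66.9111 intr=53.9389 cont=51.7413 V=53.9389[EX]; j=2 S=96.5334 intr=24.3166 cont=22.1190 V=24.3166[EX]; j=3 S=139.2700 intr=0.0000 cont=2.3839 V=2.3839[hold]; j=4 S=200.9266 intr=0.0000 cont=0.0000 V=0.0000[hold]; j=5 S=289.8793 intr=0.0000 cont=0.0000 V=0.0000[hold]; j=6 S=418.2125 intr=0.0000 cont=0.0000 V=0.0000[hold]  S*(6)=96.5334
k=5: j=0 S=55.7068 intr=65.1432 cont=62.9456 V=65.1432[EX]; j=1 S=80.3689 intr=40.4811 cont=38.2835 V=40.4811[EX]; j=2 S=115.9492 intr=4.9008 cont=13.0092 V=13.0092[hold]; j=3 S=167.2813 intr=0.0000 cont=1.1596 V=1.1596[hold]; j=4 S=241.3389 intr=0.0000 cont=0.0000 V=0.0000[hold]; j=5 S=348.1826 intr=0.0000 cont=0.0000 V=0.0000[hold]  S*(5)=80.3689
k=4: j=0 S=66.9111 intr=53.9389 cont=51.7413 V=53.9389[EX]; j=1 S=96.5334 intr=24.3166 cont=26.1357 V=26.1357[hold]; j=2 S=139.2700 intr=0.0000 cont=6.9025 V=6.9025[hold]; j=3 S=200.9266 intr=0.0000 cont=0.5641 V=0.5641[hold]; j=4 S=289.8793 intr=0.0000 cont=0.0000 V=0.0000[hold]  S*(4)=66.9111
k=3: j=0 S=80.3689 intr=40.4811 cont=39.1847 V=40.4811[EX]; j=1 S=115.9492 intr=4.9008 cont=16.1326 V=16.1326[hold]; j=2 S=167.2813 intr=0.0000 cont=3.6370 V=3.6370[hold]; j=3 S=241.3389 intr=0.0000 cont=0.2744 V=0.2744[hold]  S*(3)=80.3689
k=2: j=0 S=96.5334 intr=24.3166 cont=27.6830 V=27.6830[hold]; j=1 S=139.2700 intr=0.0000 cont=9.6490 V=9.6490[hold]; j=2 S=200.9266 intr=0.0000 cont=1.9051 V=1.9051[hold]  S*(2)=-
k=1: j=0 S=115.9492 intr=4.9008 cont=18.2458 V=18.2458[hold]; j=1 S=167.2813 intr=0.0000 cont=5.6373 V=5.6373[hold]  S*(1)=-
k=0: j=0 S=139.2700 intr=0.0000 cont=11.6679 V=11.6679[hold]  S*(0)=-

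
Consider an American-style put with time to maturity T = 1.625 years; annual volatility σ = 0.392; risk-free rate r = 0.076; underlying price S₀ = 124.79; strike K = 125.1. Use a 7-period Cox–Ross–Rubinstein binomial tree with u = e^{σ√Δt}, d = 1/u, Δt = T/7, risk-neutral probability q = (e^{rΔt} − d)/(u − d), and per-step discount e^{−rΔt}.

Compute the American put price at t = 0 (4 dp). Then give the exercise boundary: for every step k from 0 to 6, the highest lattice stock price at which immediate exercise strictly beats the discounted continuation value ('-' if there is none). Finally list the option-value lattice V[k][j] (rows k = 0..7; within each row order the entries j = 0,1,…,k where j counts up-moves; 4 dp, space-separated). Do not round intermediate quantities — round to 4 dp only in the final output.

Δt=0.23214, u=1.20788, d=0.82789, q=0.49976, disc=e^(-rΔt)=0.98251
k=7 terminal: V=max(K-S,0) → 91.8339 76.5652 54.2885 21.7871 0.0000 0.0000 0.0000 0.0000
k=6: j=0 S=40.1816 intr=84.9184 cont=82.7306 V=84.9184[EX]; j=1 S=58.6244 intr=66.4756 cont=64.2878 V=66.4756[EX]; j=2 S=85.5321 intr=39.5679 cont=37.3801 V=39.5679[EX]; j=3 S=124.7900 intr=0.3100 cont=10.7081 V=10.7081[hold]; j=4 S=182.0667 intr=0.0000 cont=0.0000 V=0.0000[hold]; j=5 S=265.6325 intr=0.0000 cont=0.0000 V=0.0000[hold]; j=6 S=387.5536 intr=0.0000 cont=0.0000 V=0.0000[hold]  S*(6)=85.5321
k=5: j=0 S=48.5348 intr=76.5652 cont=74.3775 V=76.5652[EX]; j=1 S=70.8115 intr=54.2885 cont=52.1007 V=54.2885[EX]; j=2 S=103.3129 intr=21.7871 cont=24.7051 V=24.7051[hold]; j=3 S=150.7319 intr=0.0000 cont=5.2629 V=5.2629[hold]; j=4 S=219.9155 intr=0.0000 cont=0.0000 V=0.0000[hold]; j=5 S=320.8533 intr=0.0000 cont=0.0000 V=0.0000[hold]  S*(5)=70.8115
k=4: j=0 S=58.6244 intr=66.4756 cont=64.2878 V=66.4756[EX]; j=1 S=85.5321 intr=39.5679 cont=38.8129 V=39.5679[EX]; j=2 S=124.7900 intr=0.3100 cont=14.7265 V=14.7265[hold]; j=3 S=182.0667 intr=0.0000 cont=2.5867 V=2.5867[hold]; j=4 S=265.6325 intr=0.0000 cont=0.0000 V=0.0000[hold]  S*(4)=85.5321
k=3: j=0 S=70.8115 intr=54.2885 cont=52.1007 V=54.2885[EX]; j=1 S=103.3129 intr=21.7871 cont=26.6782 V=26.6782[hold]; j=2 S=150.7319 intr=0.0000 cont=8.5080 V=8.5080[hold]; j=3 S=219.9155 intr=0.0000 cont=1.2713 V=1.2713[hold]  S*(3)=70.8115
k=2: j=0 S=85.5321 intr=39.5679 cont=39.7818 V=39.7818[hold]; j=1 S=124.7900 intr=0.3100 cont=17.2896 V=17.2896[hold]; j=2 S=182.0667 intr=0.0000 cont=4.8058 V=4.8058[hold]  S*(2)=-
k=1: j=0 S=103.3129 intr=21.7871 cont=28.0419 V=28.0419[hold]; j=1 S=150.7319 intr=0.0000 cont=10.8574 V=10.8574[hold]  S*(1)=-
k=0: j=0 S=124.7900 intr=0.3100 cont=19.1135 V=19.1135[hold]  S*(0)=-

price = 19.1135
boundary = - - - 70.8115 85.5321 70.8115 85.5321
tree:
19.1135
28.0419 10.8574
39.7818 17.2896 4.8058
54.2885 26.6782 8.5080 1.2713
66.4756 39.5679 14.7265 2.5867 0.0000
76.5652 54.2885 24.7051 5.2629 0.0000 0.0000
84.9184 66.4756 39.5679 10.7081 0.0000 0.0000 0.0000
91.8339 76.5652 54.2885 21.7871 0.0000 0.0000 0.0000 0.0000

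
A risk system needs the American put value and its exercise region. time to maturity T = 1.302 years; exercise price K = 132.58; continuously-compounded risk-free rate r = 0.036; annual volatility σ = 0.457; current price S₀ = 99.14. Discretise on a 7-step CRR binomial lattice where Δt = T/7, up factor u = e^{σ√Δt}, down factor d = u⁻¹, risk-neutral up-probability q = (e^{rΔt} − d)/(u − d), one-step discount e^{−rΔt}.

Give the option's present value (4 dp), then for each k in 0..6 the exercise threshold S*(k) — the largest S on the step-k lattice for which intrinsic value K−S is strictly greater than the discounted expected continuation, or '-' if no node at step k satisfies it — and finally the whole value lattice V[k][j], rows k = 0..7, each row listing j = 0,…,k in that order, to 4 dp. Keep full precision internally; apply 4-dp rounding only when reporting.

Δt=0.18600  u=1.21786  d=0.82111  q=0.46782  discount=0.99333
step 7 (expiry): payoffs max(K−S,0) = 107.6299 95.5746 77.6943 51.1748 11.8415 0.0000 0.0000 0.0000
step 6: (k=6,j=0): S=30.3857, (K−S)⁺=102.1943, hold=101.3095 ⇒ V=102.1943 exercise | (k=6,j=1): S=45.0674, (K−S)⁺=87.5126, hold=86.6278 ⇒ V=87.5126 exercise | (k=6,j=2): S=66.8429, (K−S)⁺=65.7371, hold=64.8523 ⇒ V=65.7371 exercise | (k=6,j=3): S=99.1400, (K−S)⁺=33.4400, hold=32.5552 ⇒ V=33.4400 exercise | (k=6,j=4): S=147.0423, (K−S)⁺=0.0000, hold=6.2598 ⇒ V=6.2598 continue | (k=6,j=5): S=218.0900, (K−S)⁺=0.0000, hold=0.0000 ⇒ V=0.0000 continue | (k=6,j=6): S=323.4663, (K−S)⁺=0.0000, hold=0.0000 ⇒ V=0.0000 continue  boundary S*=99.1400
step 5: (k=5,j=0): S=37.0054, (K−S)⁺=95.5746, hold=94.6898 ⇒ V=95.5746 exercise | (k=5,j=1): S=54.8857, (K−S)⁺=77.6943, hold=76.8096 ⇒ V=77.6943 exercise | (k=5,j=2): S=81.4052, (K−S)⁺=51.1748, hold=50.2900 ⇒ V=51.1748 exercise | (k=5,j=3): S=120.7385, (K−S)⁺=11.8415, hold=20.5863 ⇒ V=20.5863 continue | (k=5,j=4): S=179.0767, (K−S)⁺=0.0000, hold=3.3091 ⇒ V=3.3091 continue | (k=5,j=5): S=265.6026, (K−S)⁺=0.0000, hold=0.0000 ⇒ V=0.0000 continue  boundary S*=81.4052
step 4: (k=4,j=0): S=45.0674, (K−S)⁺=87.5126, hold=86.6278 ⇒ V=87.5126 exercise | (k=4,j=1): S=66.8429, (K−S)⁺=65.7371, hold=64.8523 ⇒ V=65.7371 exercise | (k=4,j=2): S=99.1400, (K−S)⁺=33.4400, hold=36.6189 ⇒ V=36.6189 continue | (k=4,j=3): S=147.0423, (K−S)⁺=0.0000, hold=12.4202 ⇒ V=12.4202 continue | (k=4,j=4): S=218.0900, (K−S)⁺=0.0000, hold=1.7493 ⇒ V=1.7493 continue  boundary S*=66.8429
step 3: (k=3,j=0): S=54.8857, (K−S)⁺=77.6943, hold=76.8096 ⇒ V=77.6943 exercise | (k=3,j=1): S=81.4052, (K−S)⁺=51.1748, hold=51.7672 ⇒ V=51.7672 continue | (k=3,j=2): S=120.7385, (K−S)⁺=11.8415, hold=25.1294 ⇒ V=25.1294 continue | (k=3,j=3): S=179.0767, (K−S)⁺=0.0000, hold=7.3786 ⇒ V=7.3786 continue  boundary S*=54.8857
step 2: (k=2,j=0): S=66.8429, (K−S)⁺=65.7371, hold=65.1276 ⇒ V=65.7371 exercise | (k=2,j=1): S=99.1400, (K−S)⁺=33.4400, hold=39.0432 ⇒ V=39.0432 continue | (k=2,j=2): S=147.0423, (K−S)⁺=0.0000, hold=16.7130 ⇒ V=16.7130 continue  boundary S*=66.8429
step 1: (k=1,j=0): S=81.4052, (K−S)⁺=51.1748, hold=52.8938 ⇒ V=52.8938 continue | (k=1,j=1): S=120.7385, (K−S)⁺=11.8415, hold=28.4058 ⇒ V=28.4058 continue  boundary S*=-
step 0: (k=0,j=0): S=99.1400, (K−S)⁺=33.4400, hold=41.1613 ⇒ V=41.1613 continue  boundary S*=-

price = 41.1613
boundary = - - 66.8429 54.8857 66.8429 81.4052 99.1400
tree:
41.1613
52.8938 28.4058
65.7371 39.0432 16.7130
77.6943 51.7672 25.1294 7.3786
87.5126 65.7371 36.6189 12.4202 1.7493
95.5746 77.6943 51.1748 20.5863 3.3091 0.0000
102.1943 87.5126 65.7371 33.4400 6.2598 0.0000 0.0000
107.6299 95.5746 77.6943 51.1748 11.8415 0.0000 0.0000 0.0000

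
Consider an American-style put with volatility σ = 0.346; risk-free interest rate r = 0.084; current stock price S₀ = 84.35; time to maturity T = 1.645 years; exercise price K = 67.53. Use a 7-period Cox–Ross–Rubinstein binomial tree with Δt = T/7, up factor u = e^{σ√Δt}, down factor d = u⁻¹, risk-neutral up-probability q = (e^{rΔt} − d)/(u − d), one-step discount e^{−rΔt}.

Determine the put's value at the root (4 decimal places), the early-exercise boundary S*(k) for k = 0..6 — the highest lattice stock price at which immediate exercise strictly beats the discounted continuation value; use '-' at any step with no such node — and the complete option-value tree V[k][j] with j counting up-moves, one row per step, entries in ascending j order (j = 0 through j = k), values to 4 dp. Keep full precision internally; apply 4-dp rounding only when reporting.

Δt=0.23500, u=1.18262, d=0.84558, q=0.51732, disc=e^(-rΔt)=0.98045
k=7 terminal: V=max(K-S,0) → 41.4579 31.0660 16.5320 0.0000 0.0000 0.0000 0.0000 0.0000
k=6: j=0 S=30.8333 intr=36.6967 cont=35.3767 V=36.6967[EX]; j=1 S=43.1230 intr=24.4070 cont=23.0871 V=24.4070[EX]; j=2 S=60.3111 intr=7.2189 cont=7.8238 V=7.8238[hold]; j=3 S=84.3500 intr=0.0000 cont=0.0000 V=0.0000[hold]; j=4 S=117.9705 intr=0.0000 cont=0.0000 V=0.0000[hold]; j=5 S=164.9915 intr=0.0000 cont=0.0000 V=0.0000[hold]; j=6 S=230.7542 intr=0.0000 cont=0.0000 V=0.0000[hold]  S*(6)=43.1230
k=5: j=0 S=36.4640 intr=31.0660 cont=29.7460 V=31.0660[EX]; j=1 S=50.9980 intr=16.5320 cont=15.5188 V=16.5320[EX]; j=2 S=71.3249 intr=0.0000 cont=3.7026 V=3.7026[hold]; j=3 S=99.7537 intr=0.0000 cont=0.0000 V=0.0000[hold]; j=4 S=139.5139 intr=0.0000 cont=0.0000 V=0.0000[hold]; j=5 S=195.1217 intr=0.0000 cont=0.0000 V=0.0000[hold]  S*(5)=50.9980
k=4: j=0 S=43.1230 intr=24.4070 cont=23.0871 V=24.4070[EX]; j=1 S=60.3111 intr=7.2189 cont=9.7017 V=9.7017[hold]; j=2 S=84.3500 intr=0.0000 cont=1.7522 V=1.7522[hold]; j=3 S=117.9705 intr=0.0000 cont=0.0000 V=0.0000[hold]; j=4 S=164.9915 intr=0.0000 cont=0.0000 V=0.0000[hold]  S*(4)=43.1230
k=3: j=0 S=50.9980 intr=16.5320 cont=16.4713 V=16.5320[EX]; j=1 S=71.3249 intr=0.0000 cont=5.4801 V=5.4801[hold]; j=2 S=99.7537 intr=0.0000 cont=0.8292 V=0.8292[hold]; j=3 S=139.5139 intr=0.0000 cont=0.0000 V=0.0000[hold]  S*(3)=50.9980
k=2: j=0 S=60.3111 intr=7.2189 cont=10.6033 V=10.6033[hold]; j=1 S=84.3500 intr=0.0000 cont=3.0140 V=3.0140[hold]; j=2 S=117.9705 intr=0.0000 cont=0.3924 V=0.3924[hold]  S*(2)=-
k=1: j=0 S=71.3249 intr=0.0000 cont=6.5467 V=6.5467[hold]; j=1 S=99.7537 intr=0.0000 cont=1.6254 V=1.6254[hold]  S*(1)=-
k=0: j=0 S=84.3500 intr=0.0000 cont=3.9226 V=3.9226[hold]  S*(0)=-

price = 3.9226
boundary = - - - 50.9980 43.1230 50.9980 43.1230
tree:
3.9226
6.5467 1.6254
10.6033 3.0140 0.3924
16.5320 5.4801 0.8292 0.0000
24.4070 9.7017 1.7522 0.0000 0.0000
31.0660 16.5320 3.7026 0.0000 0.0000 0.0000
36.6967 24.4070 7.8238 0.0000 0.0000 0.0000 0.0000
41.4579 31.0660 16.5320 0.0000 0.0000 0.0000 0.0000 0.0000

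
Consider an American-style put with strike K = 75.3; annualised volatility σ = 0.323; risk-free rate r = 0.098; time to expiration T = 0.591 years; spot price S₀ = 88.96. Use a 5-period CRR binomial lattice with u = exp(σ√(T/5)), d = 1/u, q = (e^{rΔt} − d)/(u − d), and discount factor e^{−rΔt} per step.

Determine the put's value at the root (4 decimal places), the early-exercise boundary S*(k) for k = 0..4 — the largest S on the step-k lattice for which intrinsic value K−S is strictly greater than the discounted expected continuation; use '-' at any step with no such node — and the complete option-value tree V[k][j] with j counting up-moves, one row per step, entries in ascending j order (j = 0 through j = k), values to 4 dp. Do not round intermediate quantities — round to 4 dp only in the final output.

Δt=0.11820, u=1.11745, d=0.89490, q=0.52462, disc=e^(-rΔt)=0.98848
k=5 terminal: V=max(K-S,0) → 24.2428 11.5453 0.0000 0.0000 0.0000 0.0000
k=4: j=0 S=57.0538 intr=18.2462 cont=17.3790 V=18.2462[EX]; j=1 S=71.2426 intr=4.0574 cont=5.4252 V=5.4252[hold]; j=2 S=88.9600 intr=0.0000 cont=0.0000 V=0.0000[hold]; j=3 S=111.0836 intr=0.0000 cont=0.0000 V=0.0000[hold]; j=4 S=138.7092 intr=0.0000 cont=0.0000 V=0.0000[hold]  S*(4)=57.0538
k=3: j=0 S=63.7547 intr=11.5453 cont=11.3874 V=11.5453[EX]; j=1 S=79.6099 intr=0.0000 cont=2.5494 V=2.5494[hold]; j=2 S=99.4082 intr=0.0000 cont=0.0000 V=0.0000[hold]; j=3 S=124.1302 intr=0.0000 cont=0.0000 V=0.0000[hold]  S*(3)=63.7547
k=2: j=0 S=71.2426 intr=4.0574 cont=6.7473 V=6.7473[hold]; j=1 S=88.9600 intr=0.0000 cont=1.1980 V=1.1980[hold]; j=2 S=111.0836 intr=0.0000 cont=0.0000 V=0.0000[hold]  S*(2)=-
k=1: j=0 S=79.6099 intr=0.0000 cont=3.7918 V=3.7918[hold]; j=1 S=99.4082 intr=0.0000 cont=0.5629 V=0.5629[hold]  S*(1)=-
k=0: j=0 S=88.9600 intr=0.0000 cont=2.0737 V=2.0737[hold]  S*(0)=-

price = 2.0737
boundary = - - - 63.7547 57.0538
tree:
2.0737
3.7918 0.5629
6.7473 1.1980 0.0000
11.5453 2.5494 0.0000 0.0000
18.2462 5.4252 0.0000 0.0000 0.0000
24.2428 11.5453 0.0000 0.0000 0.0000 0.0000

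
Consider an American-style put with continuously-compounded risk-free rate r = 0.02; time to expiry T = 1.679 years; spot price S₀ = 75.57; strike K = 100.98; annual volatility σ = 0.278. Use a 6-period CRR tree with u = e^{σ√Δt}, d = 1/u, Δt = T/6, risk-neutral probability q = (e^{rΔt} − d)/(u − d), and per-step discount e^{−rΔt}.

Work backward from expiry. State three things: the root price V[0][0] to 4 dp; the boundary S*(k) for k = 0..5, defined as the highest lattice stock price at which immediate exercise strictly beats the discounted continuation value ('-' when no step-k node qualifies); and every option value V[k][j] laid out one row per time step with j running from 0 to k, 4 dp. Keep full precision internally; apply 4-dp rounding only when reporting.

Δt=0.27983, u=1.15842, d=0.86324, q=0.48231, disc=e^(-rΔt)=0.99442
k=6 terminal: V=max(K-S,0) → 69.7087 59.0157 44.6662 25.4100 0.0000 0.0000 0.0000
k=5: j=0 S=36.2254 intr=64.7546 cont=64.1911 V=64.7546[EX]; j=1 S=48.6124 intr=52.3676 cont=51.8040 V=52.3676[EX]; j=2 S=65.2352 intr=35.7448 cont=35.1812 V=35.7448[EX]; j=3 S=87.5421 intr=13.4379 cont=13.0810 V=13.4379[EX]; j=4 S=117.4766 intr=0.0000 cont=0.0000 V=0.0000[hold]; j=5 S=157.6471 intr=0.0000 cont=0.0000 V=0.0000[hold]  S*(5)=87.5421
k=4: j=0 S=41.9643 intr=59.0157 cont=58.4521 V=59.0157[EX]; j=1 S=56.3138 intr=44.6662 cont=44.1026 V=44.6662[EX]; j=2 S=75.5700 intr=25.4100 cont=24.8464 V=25.4100[EX]; j=3 S=101.4108 intr=0.0000 cont=6.9178 V=6.9178[hold]; j=4 S=136.0877 intr=0.0000 cont=0.0000 V=0.0000[hold]  S*(4)=75.5700
k=3: j=0 S=48.6124 intr=52.3676 cont=51.8040 V=52.3676[EX]; j=1 S=65.2352 intr=35.7448 cont=35.1812 V=35.7448[EX]; j=2 S=87.5421 intr=13.4379 cont=16.3989 V=16.3989[hold]; j=3 S=117.4766 intr=0.0000 cont=3.5613 V=3.5613[hold]  S*(3)=65.2352
k=2: j=0 S=56.3138 intr=44.6662 cont=44.1026 V=44.6662[EX]; j=1 S=75.5700 intr=25.4100 cont=26.2666 V=26.2666[hold]; j=2 S=101.4108 intr=0.0000 cont=10.1502 V=10.1502[hold]  S*(2)=56.3138
k=1: j=0 S=65.2352 intr=35.7448 cont=35.5920 V=35.7448[EX]; j=1 S=87.5421 intr=13.4379 cont=18.3902 V=18.3902[hold]  S*(1)=65.2352
k=0: j=0 S=75.5700 intr=25.4100 cont=27.2216 V=27.2216[hold]  S*(0)=-

price = 27.2216
boundary = - 65.2352 56.3138 65.2352 75.5700 87.5421
tree:
27.2216
35.7448 18.3902
44.6662 26.2666 10.1502
52.3676 35.7448 16.3989 3.5613
59.0157 44.6662 25.4100 6.9178 0.0000
64.7546 52.3676 35.7448 13.4379 0.0000 0.0000
69.7087 59.0157 44.6662 25.4100 0.0000 0.0000 0.0000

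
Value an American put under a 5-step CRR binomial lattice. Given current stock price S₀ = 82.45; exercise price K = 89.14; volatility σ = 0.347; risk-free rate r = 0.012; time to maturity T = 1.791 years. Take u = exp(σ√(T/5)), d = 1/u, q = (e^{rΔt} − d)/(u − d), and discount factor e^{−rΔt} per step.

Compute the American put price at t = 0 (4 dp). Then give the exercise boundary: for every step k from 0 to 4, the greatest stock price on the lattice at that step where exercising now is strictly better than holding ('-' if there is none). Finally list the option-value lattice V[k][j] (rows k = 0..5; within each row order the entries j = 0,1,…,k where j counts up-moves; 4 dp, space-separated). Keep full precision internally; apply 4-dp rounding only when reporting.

price = 18.8314
boundary = - - - 44.2190 54.4256
tree:
18.8314
26.2966 10.1940
35.2525 15.9690 3.4710
44.9210 24.1679 6.4384 0.0000
53.2134 34.7144 11.9425 0.0000 0.0000
59.9508 44.9210 22.1520 0.0000 0.0000 0.0000

Δt=0.35820, u=1.23082, d=0.81247, q=0.45856, disc=e^(-rΔt)=0.99571
k=5 terminal: V=max(K-S,0) → 59.9508 44.9210 22.1520 0.0000 0.0000 0.0000
k=4: j=0 S=35.9266 intr=53.2134 cont=52.8311 V=53.2134[EX]; j=1 S=54.4256 intr=34.7144 cont=34.3321 V=34.7144[EX]; j=2 S=82.4500 intr=6.6900 cont=11.9425 V=11.9425[hold]; j=3 S=124.9045 intr=0.0000 cont=0.0000 V=0.0000[hold]; j=4 S=189.2194 intr=0.0000 cont=0.0000 V=0.0000[hold]  S*(4)=54.4256
k=3: j=0 S=44.2190 intr=44.9210 cont=44.5386 V=44.9210[EX]; j=1 S=66.9880 intr=22.1520 cont=24.1679 V=24.1679[hold]; j=2 S=101.4809 intr=0.0000 cont=6.4384 V=6.4384[hold]; j=3 S=153.7347 intr=0.0000 cont=0.0000 V=0.0000[hold]  S*(3)=44.2190
k=2: j=0 S=54.4256 intr=34.7144 cont=35.2525 V=35.2525[hold]; j=1 S=82.4500 intr=6.6900 cont=15.9690 V=15.9690[hold]; j=2 S=124.9045 intr=0.0000 cont=3.4710 V=3.4710[hold]  S*(2)=-
k=1: j=0 S=66.9880 intr=22.1520 cont=26.2966 V=26.2966[hold]; j=1 S=101.4809 intr=0.0000 cont=10.1940 V=10.1940[hold]  S*(1)=-
k=0: j=0 S=82.4500 intr=6.6900 cont=18.8314 V=18.8314[hold]  S*(0)=-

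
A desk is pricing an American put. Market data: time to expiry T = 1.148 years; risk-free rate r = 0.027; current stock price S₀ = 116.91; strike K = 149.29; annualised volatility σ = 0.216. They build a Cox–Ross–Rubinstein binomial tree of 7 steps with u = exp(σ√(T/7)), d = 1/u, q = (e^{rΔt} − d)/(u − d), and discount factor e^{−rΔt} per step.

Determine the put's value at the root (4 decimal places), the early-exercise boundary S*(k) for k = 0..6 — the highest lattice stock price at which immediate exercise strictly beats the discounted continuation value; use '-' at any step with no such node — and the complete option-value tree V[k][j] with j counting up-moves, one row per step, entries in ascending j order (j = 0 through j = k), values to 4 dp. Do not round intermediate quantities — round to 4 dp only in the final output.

Δt=0.16400, u=1.09141, d=0.91624, q=0.50348, disc=e^(-rΔt)=0.99558
k=7 terminal: V=max(K-S,0) → 85.9136 73.7972 59.3642 42.1720 21.6929 0.0000 0.0000 0.0000
k=6: j=0 S=69.1698 intr=80.1202 cont=79.4606 V=80.1202[EX]; j=1 S=82.3939 intr=66.8961 cont=66.2365 V=66.8961[EX]; j=2 S=98.1462 intr=51.1438 cont=50.4843 V=51.1438[EX]; j=3 S=116.9100 intr=32.3800 cont=31.7204 V=32.3800[EX]; j=4 S=139.2612 intr=10.0288 cont=10.7234 V=10.7234[hold]; j=5 S=165.8855 intr=0.0000 cont=0.0000 V=0.0000[hold]; j=6 S=197.5999 intr=0.0000 cont=0.0000 V=0.0000[hold]  S*(6)=116.9100
k=5: j=0 S=75.4928 intr=73.7972 cont=73.1376 V=73.7972[EX]; j=1 S=89.9258 intr=59.3642 cont=58.7046 V=59.3642[EX]; j=2 S=107.1180 intr=42.1720 cont=41.5124 V=42.1720[EX]; j=3 S=127.5971 intr=21.6929 cont=21.3814 V=21.6929[EX]; j=4 S=151.9915 intr=0.0000 cont=5.3008 V=5.3008[hold]; j=5 S=181.0496 intr=0.0000 cont=0.0000 V=0.0000[hold]  S*(5)=127.5971
k=4: j=0 S=82.3939 intr=66.8961 cont=66.2365 V=66.8961[EX]; j=1 S=98.1462 intr=51.1438 cont=50.4843 V=51.1438[EX]; j=2 S=116.9100 intr=32.3800 cont=31.7204 V=32.3800[EX]; j=3 S=139.2612 intr=10.0288 cont=13.3804 V=13.3804[hold]; j=4 S=165.8855 intr=0.0000 cont=2.6203 V=2.6203[hold]  S*(4)=116.9100
k=3: j=0 S=89.9258 intr=59.3642 cont=58.7046 V=59.3642[EX]; j=1 S=107.1180 intr=42.1720 cont=41.5124 V=42.1720[EX]; j=2 S=127.5971 intr=21.6929 cont=22.7133 V=22.7133[hold]; j=3 S=151.9915 intr=0.0000 cont=7.9278 V=7.9278[hold]  S*(3)=107.1180
k=2: j=0 S=98.1462 intr=51.1438 cont=50.4843 V=51.1438[EX]; j=1 S=116.9100 intr=32.3800 cont=32.2319 V=32.3800[EX]; j=2 S=139.2612 intr=10.0288 cont=15.2016 V=15.2016[hold]  S*(2)=116.9100
k=1: j=0 S=107.1180 intr=42.1720 cont=41.5124 V=42.1720[EX]; j=1 S=127.5971 intr=21.6929 cont=23.6262 V=23.6262[hold]  S*(1)=107.1180
k=0: j=0 S=116.9100 intr=32.3800 cont=32.6895 V=32.6895[hold]  S*(0)=-

price = 32.6895
boundary = - 107.1180 116.9100 107.1180 116.9100 127.5971 116.9100
tree:
32.6895
42.1720 23.6262
51.1438 32.3800 15.2016
59.3642 42.1720 22.7133 7.9278
66.8961 51.1438 32.3800 13.3804 2.6203
73.7972 59.3642 42.1720 21.6929 5.3008 0.0000
80.1202 66.8961 51.1438 32.3800 10.7234 0.0000 0.0000
85.9136 73.7972 59.3642 42.1720 21.6929 0.0000 0.0000 0.0000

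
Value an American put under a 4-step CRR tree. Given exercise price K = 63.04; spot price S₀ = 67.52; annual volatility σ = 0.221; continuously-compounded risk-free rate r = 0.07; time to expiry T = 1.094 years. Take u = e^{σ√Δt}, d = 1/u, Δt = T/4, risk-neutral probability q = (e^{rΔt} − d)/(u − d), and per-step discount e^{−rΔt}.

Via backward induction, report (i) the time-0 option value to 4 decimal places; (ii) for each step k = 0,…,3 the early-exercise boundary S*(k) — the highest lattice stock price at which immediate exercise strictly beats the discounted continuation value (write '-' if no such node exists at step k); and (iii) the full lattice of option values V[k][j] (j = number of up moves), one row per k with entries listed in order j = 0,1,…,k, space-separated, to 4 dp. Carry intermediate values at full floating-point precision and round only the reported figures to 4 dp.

Δt=0.27350  u=1.12252  d=0.89085  q=0.55457  discount=0.98104
step 4 (expiry): payoffs max(K−S,0) = 20.5140 9.4550 0.0000 0.0000 0.0000
step 3: (k=3,j=0): S=47.7364, (K−S)⁺=15.3036, hold=14.1082 ⇒ V=15.3036 exercise | (k=3,j=1): S=60.1503, (K−S)⁺=2.8897, hold=4.1316 ⇒ V=4.1316 continue | (k=3,j=2): S=75.7926, (K−S)⁺=0.0000, hold=0.0000 ⇒ V=0.0000 continue | (k=3,j=3): S=95.5027, (K−S)⁺=0.0000, hold=0.0000 ⇒ V=0.0000 continue  boundary S*=47.7364
step 2: (k=2,j=0): S=53.5850, (K−S)⁺=9.4550, hold=8.9352 ⇒ V=9.4550 exercise | (k=2,j=1): S=67.5200, (K−S)⁺=0.0000, hold=1.8054 ⇒ V=1.8054 continue | (k=2,j=2): S=85.0788, (K−S)⁺=0.0000, hold=0.0000 ⇒ V=0.0000 continue  boundary S*=53.5850
step 1: (k=1,j=0): S=60.1503, (K−S)⁺=2.8897, hold=5.1139 ⇒ V=5.1139 continue | (k=1,j=1): S=75.7926, (K−S)⁺=0.0000, hold=0.7889 ⇒ V=0.7889 continue  boundary S*=-
step 0: (k=0,j=0): S=67.5200, (K−S)⁺=0.0000, hold=2.6639 ⇒ V=2.6639 continue  boundary S*=-

price = 2.6639
boundary = - - 53.5850 47.7364
tree:
2.6639
5.1139 0.7889
9.4550 1.8054 0.0000
15.3036 4.1316 0.0000 0.0000
20.5140 9.4550 0.0000 0.0000 0.0000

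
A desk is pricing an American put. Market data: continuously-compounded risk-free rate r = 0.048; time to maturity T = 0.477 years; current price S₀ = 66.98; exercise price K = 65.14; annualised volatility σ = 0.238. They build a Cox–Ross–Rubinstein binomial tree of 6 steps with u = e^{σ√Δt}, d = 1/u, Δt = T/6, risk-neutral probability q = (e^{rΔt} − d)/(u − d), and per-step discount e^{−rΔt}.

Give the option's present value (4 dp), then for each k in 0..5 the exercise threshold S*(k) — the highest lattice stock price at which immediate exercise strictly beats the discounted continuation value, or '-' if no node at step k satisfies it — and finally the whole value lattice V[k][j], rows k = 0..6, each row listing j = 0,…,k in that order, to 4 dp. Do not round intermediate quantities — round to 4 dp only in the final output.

price = 2.9429
boundary = - - - 54.7664 51.2118 54.7664
tree:
2.9429
4.6549 1.3312
7.1057 2.3510 0.3680
10.3736 4.0402 0.7565 0.0000
13.9282 6.6759 1.5552 0.0000 0.0000
17.2520 10.3736 3.1971 0.0000 0.0000 0.0000
20.3601 13.9282 6.5724 0.0000 0.0000 0.0000 0.0000

Δt=0.07950, u=1.06941, d=0.93510, q=0.51170, disc=e^(-rΔt)=0.99619
k=6 terminal: V=max(K-S,0) → 20.3601 13.9282 6.5724 0.0000 0.0000 0.0000 0.0000
k=5: j=0 S=47.8880 intr=17.2520 cont=17.0039 V=17.2520[EX]; j=1 S=54.7664 intr=10.3736 cont=10.1255 V=10.3736[EX]; j=2 S=62.6327 intr=2.5073 cont=3.1971 V=3.1971[hold]; j=3 S=71.6290 intr=0.0000 cont=0.0000 V=0.0000[hold]; j=4 S=81.9174 intr=0.0000 cont=0.0000 V=0.0000[hold]; j=5 S=93.6836 intr=0.0000 cont=0.0000 V=0.0000[hold]  S*(5)=54.7664
k=4: j=0 S=51.2118 intr=13.9282 cont=13.6801 V=13.9282[EX]; j=1 S=58.5676 intr=6.5724 cont=6.6759 V=6.6759[hold]; j=2 S=66.9800 intr=0.0000 cont=1.5552 V=1.5552[hold]; j=3 S=76.6007 intr=0.0000 cont=0.0000 V=0.0000[hold]; j=4 S=87.6032 intr=0.0000 cont=0.0000 V=0.0000[hold]  S*(4)=51.2118
k=3: j=0 S=54.7664 intr=10.3736 cont=10.1783 V=10.3736[EX]; j=1 S=62.6327 intr=2.5073 cont=4.0402 V=4.0402[hold]; j=2 S=71.6290 intr=0.0000 cont=0.7565 V=0.7565[hold]; j=3 S=81.9174 intr=0.0000 cont=0.0000 V=0.0000[hold]  S*(3)=54.7664
k=2: j=0 S=58.5676 intr=6.5724 cont=7.1057 V=7.1057[hold]; j=1 S=66.9800 intr=0.0000 cont=2.3510 V=2.3510[hold]; j=2 S=76.6007 intr=0.0000 cont=0.3680 V=0.3680[hold]  S*(2)=-
k=1: j=0 S=62.6327 intr=2.5073 cont=4.6549 V=4.6549[hold]; j=1 S=71.6290 intr=0.0000 cont=1.3312 V=1.3312[hold]  S*(1)=-
k=0: j=0 S=66.9800 intr=0.0000 cont=2.9429 V=2.9429[hold]  S*(0)=-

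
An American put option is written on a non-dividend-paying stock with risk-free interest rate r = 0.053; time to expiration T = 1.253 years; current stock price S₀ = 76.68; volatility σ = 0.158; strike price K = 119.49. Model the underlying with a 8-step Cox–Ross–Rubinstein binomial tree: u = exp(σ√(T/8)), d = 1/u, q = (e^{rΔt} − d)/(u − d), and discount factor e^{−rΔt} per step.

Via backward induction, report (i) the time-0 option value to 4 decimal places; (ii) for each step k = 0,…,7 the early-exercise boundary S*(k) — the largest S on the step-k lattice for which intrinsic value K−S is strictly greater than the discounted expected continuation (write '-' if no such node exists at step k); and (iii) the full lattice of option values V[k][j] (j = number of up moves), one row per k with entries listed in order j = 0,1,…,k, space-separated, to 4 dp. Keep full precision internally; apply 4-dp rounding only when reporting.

price = 42.8100
boundary = 76.6800 81.6279 86.8950 92.5020 98.4708 104.8248 98.4708 104.8248
tree:
42.8100
47.4580 37.8621
51.8242 42.8100 32.5950
55.9257 47.4580 37.8621 26.9880
59.7787 51.8242 42.8100 32.5950 21.0192
63.3981 55.9257 47.4580 37.8621 26.9880 14.6652
66.7981 59.7787 51.8242 42.8100 32.5950 21.0192 8.4531
69.9920 63.3981 55.9257 47.4580 37.8621 26.9880 14.6652 3.5185
72.9923 66.7981 59.7787 51.8242 42.8100 32.5950 21.0192 7.9013 0.0000

Δt=0.15662  u=1.06453  d=0.93938  q=0.55098  discount=0.99173
step 8 (expiry): payoffs max(K−S,0) = 72.9923 66.7981 59.7787 51.8242 42.8100 32.5950 21.0192 7.9013 0.0000
step 7: (k=7,j=0): S=49.4980, (K−S)⁺=69.9920, hold=69.0042 ⇒ V=69.9920 exercise | (k=7,j=1): S=56.0919, (K−S)⁺=63.3981, hold=62.4103 ⇒ V=63.3981 exercise | (k=7,j=2): S=63.5643, (K−S)⁺=55.9257, hold=54.9380 ⇒ V=55.9257 exercise | (k=7,j=3): S=72.0320, (K−S)⁺=47.4580, hold=46.4702 ⇒ V=47.4580 exercise | (k=7,j=4): S=81.6279, (K−S)⁺=37.8621, hold=36.8743 ⇒ V=37.8621 exercise | (k=7,j=5): S=92.5020, (K−S)⁺=26.9880, hold=26.0002 ⇒ V=26.9880 exercise | (k=7,j=6): S=104.8248, (K−S)⁺=14.6652, hold=13.6774 ⇒ V=14.6652 exercise | (k=7,j=7): S=118.7892, (K−S)⁺=0.7008, hold=3.5185 ⇒ V=3.5185 continue  boundary S*=104.8248
step 6: (k=6,j=0): S=52.6919, (K−S)⁺=66.7981, hold=65.8103 ⇒ V=66.7981 exercise | (k=6,j=1): S=59.7113, (K−S)⁺=59.7787, hold=58.7909 ⇒ V=59.7787 exercise | (k=6,j=2): S=67.6658, (K−S)⁺=51.8242, hold=50.8364 ⇒ V=51.8242 exercise | (k=6,j=3): S=76.6800, (K−S)⁺=42.8100, hold=41.8222 ⇒ V=42.8100 exercise | (k=6,j=4): S=86.8950, (K−S)⁺=32.5950, hold=31.6072 ⇒ V=32.5950 exercise | (k=6,j=5): S=98.4708, (K−S)⁺=21.0192, hold=20.0314 ⇒ V=21.0192 exercise | (k=6,j=6): S=111.5887, (K−S)⁺=7.9013, hold=8.4531 ⇒ V=8.4531 continue  boundary S*=98.4708
step 5: (k=5,j=0): S=56.0919, (K−S)⁺=63.3981, hold=62.4103 ⇒ V=63.3981 exercise | (k=5,j=1): S=63.5643, (K−S)⁺=55.9257, hold=54.9380 ⇒ V=55.9257 exercise | (k=5,j=2): S=72.0320, (K−S)⁺=47.4580, hold=46.4702 ⇒ V=47.4580 exercise | (k=5,j=3): S=81.6279, (K−S)⁺=37.8621, hold=36.8743 ⇒ V=37.8621 exercise | (k=5,j=4): S=92.5020, (K−S)⁺=26.9880, hold=26.0002 ⇒ V=26.9880 exercise | (k=5,j=5): S=104.8248, (K−S)⁺=14.6652, hold=13.9789 ⇒ V=14.6652 exercise  boundary S*=104.8248
step 4: (k=4,j=0): S=59.7113, (K−S)⁺=59.7787, hold=58.7909 ⇒ V=59.7787 exercise | (k=4,j=1): S=67.6658, (K−S)⁺=51.8242, hold=50.8364 ⇒ V=51.8242 exercise | (k=4,j=2): S=76.6800, (K−S)⁺=42.8100, hold=41.8222 ⇒ V=42.8100 exercise | (k=4,j=3): S=86.8950, (K−S)⁺=32.5950, hold=31.6072 ⇒ V=32.5950 exercise | (k=4,j=4): S=98.4708, (K−S)⁺=21.0192, hold=20.0314 ⇒ V=21.0192 exercise  boundary S*=98.4708
step 3: (k=3,j=0): S=63.5643, (K−S)⁺=55.9257, hold=54.9380 ⇒ V=55.9257 exercise | (k=3,j=1): S=72.0320, (K−S)⁺=47.4580, hold=46.4702 ⇒ V=47.4580 exercise | (k=3,j=2): S=81.6279, (K−S)⁺=37.8621, hold=36.8743 ⇒ V=37.8621 exercise | (k=3,j=3): S=92.5020, (K−S)⁺=26.9880, hold=26.0002 ⇒ V=26.9880 exercise  boundary S*=92.5020
step 2: (k=2,j=0): S=67.6658, (K−S)⁺=51.8242, hold=50.8364 ⇒ V=51.8242 exercise | (k=2,j=1): S=76.6800, (K−S)⁺=42.8100, hold=41.8222 ⇒ V=42.8100 exercise | (k=2,j=2): S=86.8950, (K−S)⁺=32.5950, hold=31.6072 ⇒ V=32.5950 exercise  boundary S*=86.8950
step 1: (k=1,j=0): S=72.0320, (K−S)⁺=47.4580, hold=46.4702 ⇒ V=47.4580 exercise | (k=1,j=1): S=81.6279, (K−S)⁺=37.8621, hold=36.8743 ⇒ V=37.8621 exercise  boundary S*=81.6279
step 0: (k=0,j=0): S=76.6800, (K−S)⁺=42.8100, hold=41.8222 ⇒ V=42.8100 exercise  boundary S*=76.6800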